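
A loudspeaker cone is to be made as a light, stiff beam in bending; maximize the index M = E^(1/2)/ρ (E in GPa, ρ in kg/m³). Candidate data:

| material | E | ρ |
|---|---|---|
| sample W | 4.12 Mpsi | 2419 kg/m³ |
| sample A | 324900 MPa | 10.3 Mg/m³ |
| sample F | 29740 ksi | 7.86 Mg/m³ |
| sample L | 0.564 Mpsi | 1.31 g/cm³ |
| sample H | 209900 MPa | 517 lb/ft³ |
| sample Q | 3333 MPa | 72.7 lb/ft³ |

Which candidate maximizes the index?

sample W

Normalizing units and computing the index:
  sample W: E = 28.41 GPa, ρ = 2419 kg/m³
  sample A: E = 324.9 GPa, ρ = 10300 kg/m³
  sample F: E = 205.1 GPa, ρ = 7860 kg/m³
  sample L: E = 3.889 GPa, ρ = 1310 kg/m³
  sample H: E = 209.9 GPa, ρ = 8282 kg/m³
  sample Q: E = 3.333 GPa, ρ = 1165 kg/m³
  sample W: M = 2.20×10⁻³
  sample F: M = 1.82×10⁻³
  sample A: M = 1.75×10⁻³
  sample H: M = 1.75×10⁻³
  sample Q: M = 1.57×10⁻³
  sample L: M = 1.51×10⁻³
Sample W has the largest M.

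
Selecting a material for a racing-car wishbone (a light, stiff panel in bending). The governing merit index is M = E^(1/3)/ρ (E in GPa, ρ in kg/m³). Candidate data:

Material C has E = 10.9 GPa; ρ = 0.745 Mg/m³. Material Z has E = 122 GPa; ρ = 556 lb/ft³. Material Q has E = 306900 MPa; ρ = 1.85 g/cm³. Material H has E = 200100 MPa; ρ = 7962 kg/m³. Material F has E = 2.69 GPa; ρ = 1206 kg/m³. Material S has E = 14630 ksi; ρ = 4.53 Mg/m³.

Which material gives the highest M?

Convert each candidate to consistent units, then evaluate M:
  material C: E = 10.90 GPa, ρ = 745.0 kg/m³
  material Z: E = 122.0 GPa, ρ = 8906 kg/m³
  material Q: E = 306.9 GPa, ρ = 1850 kg/m³
  material H: E = 200.1 GPa, ρ = 7962 kg/m³
  material F: E = 2.690 GPa, ρ = 1206 kg/m³
  material S: E = 100.9 GPa, ρ = 4530 kg/m³
  material Q: M = 3.65×10⁻³
  material C: M = 2.98×10⁻³
  material F: M = 1.15×10⁻³
  material S: M = 1.03×10⁻³
  material H: M = 0.735×10⁻³
  material Z: M = 0.557×10⁻³
The maximum is for material Q.

material Q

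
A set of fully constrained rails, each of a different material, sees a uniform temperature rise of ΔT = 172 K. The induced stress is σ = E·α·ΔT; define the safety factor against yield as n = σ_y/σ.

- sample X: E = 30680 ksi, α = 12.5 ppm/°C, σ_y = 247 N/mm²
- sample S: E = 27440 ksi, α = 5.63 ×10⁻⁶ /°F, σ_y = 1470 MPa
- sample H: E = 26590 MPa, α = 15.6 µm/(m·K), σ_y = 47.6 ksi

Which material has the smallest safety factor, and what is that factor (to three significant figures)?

sample X, n = 0.543

With everything in SI (GPa, ×10⁻⁶/K, MPa):
  sample X: E = 211.5, α = 12.5, σ_y = 247.0 → σ = 455 MPa, n = 0.543
  sample S: E = 189.2, α = 10.1, σ_y = 1470 → σ = 330 MPa, n = 4.46
  sample H: E = 26.59, α = 15.6, σ_y = 328.2 → σ = 71.3 MPa, n = 4.60
Sample X has the lowest safety factor, n = 0.543.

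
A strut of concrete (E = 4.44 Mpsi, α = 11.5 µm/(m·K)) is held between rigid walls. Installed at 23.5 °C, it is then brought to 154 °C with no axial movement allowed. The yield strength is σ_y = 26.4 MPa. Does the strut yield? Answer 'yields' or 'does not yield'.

yields

E = 4.44 Mpsi = 30.61 GPa.
ΔT = 130.5 K. Constrained thermal stress σ = E·α·ΔT = 30.61×10³ MPa × 11.5×10⁻⁶ × 130.5 = 45.9 MPa (compressive).
Compare to σ_y = 26.4 MPa: σ ≥ σ_y, so it yields.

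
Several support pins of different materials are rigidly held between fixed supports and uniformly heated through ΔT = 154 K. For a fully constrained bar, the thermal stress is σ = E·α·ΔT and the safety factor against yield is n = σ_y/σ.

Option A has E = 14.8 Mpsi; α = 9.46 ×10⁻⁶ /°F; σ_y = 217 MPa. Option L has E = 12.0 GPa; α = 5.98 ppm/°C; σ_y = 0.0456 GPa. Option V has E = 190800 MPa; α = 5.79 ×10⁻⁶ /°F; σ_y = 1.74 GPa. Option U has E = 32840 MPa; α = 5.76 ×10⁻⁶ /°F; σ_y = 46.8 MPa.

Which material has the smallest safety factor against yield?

In consistent units (E in GPa, α in ×10⁻⁶/K, σ_y in MPa):
  option A: E = 102.0, α = 17.0, σ_y = 217.0 → σ = 268 MPa, n = 0.811
  option L: E = 12.00, α = 5.98, σ_y = 45.60 → σ = 11.1 MPa, n = 4.13
  option V: E = 190.8, α = 10.4, σ_y = 1740 → σ = 306 MPa, n = 5.68
  option U: E = 32.84, α = 10.4, σ_y = 46.80 → σ = 52.4 MPa, n = 0.893
Smallest n: option A with n = 0.811.

option A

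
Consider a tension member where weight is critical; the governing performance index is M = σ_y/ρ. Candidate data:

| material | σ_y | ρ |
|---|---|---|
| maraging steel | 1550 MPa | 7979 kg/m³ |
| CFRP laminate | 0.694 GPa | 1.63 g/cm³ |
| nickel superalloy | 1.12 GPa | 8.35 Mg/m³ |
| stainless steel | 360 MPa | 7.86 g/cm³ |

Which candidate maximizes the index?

CFRP laminate

In SI units:
  maraging steel: σ_y = 1550 MPa, ρ = 7979 kg/m³
  CFRP laminate: σ_y = 694.0 MPa, ρ = 1630 kg/m³
  nickel superalloy: σ_y = 1120 MPa, ρ = 8350 kg/m³
  stainless steel: σ_y = 360.0 MPa, ρ = 7860 kg/m³
  CFRP laminate: M = 426 kN·m/kg
  maraging steel: M = 194 kN·m/kg
  nickel superalloy: M = 134 kN·m/kg
  stainless steel: M = 45.8 kN·m/kg
The maximum is for CFRP laminate.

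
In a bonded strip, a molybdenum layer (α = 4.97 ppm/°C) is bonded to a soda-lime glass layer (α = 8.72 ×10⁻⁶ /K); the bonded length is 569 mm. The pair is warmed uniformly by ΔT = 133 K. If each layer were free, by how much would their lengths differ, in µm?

284 µm

Δα = |4.97 − 8.72|×10⁻⁶/K = 3.75×10⁻⁶/K.
ΔL_mismatch = Δα·L·ΔT = 3.75×10⁻⁶ × 569.0 mm × 133.0 K = 284 µm.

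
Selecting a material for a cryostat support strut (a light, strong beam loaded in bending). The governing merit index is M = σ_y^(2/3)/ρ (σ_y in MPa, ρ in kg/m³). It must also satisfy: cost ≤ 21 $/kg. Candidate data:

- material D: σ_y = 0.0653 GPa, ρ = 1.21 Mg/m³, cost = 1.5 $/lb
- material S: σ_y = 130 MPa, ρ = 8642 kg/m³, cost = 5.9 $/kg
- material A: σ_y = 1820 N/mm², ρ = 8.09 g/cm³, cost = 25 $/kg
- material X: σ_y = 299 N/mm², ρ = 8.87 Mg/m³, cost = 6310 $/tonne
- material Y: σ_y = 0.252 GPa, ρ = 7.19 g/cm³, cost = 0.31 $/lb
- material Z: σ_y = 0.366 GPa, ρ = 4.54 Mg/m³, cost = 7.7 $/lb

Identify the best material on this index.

material D

Screen on constraints: cost ≤ 21 $/kg. Survivors: material D, material S, material X, material Y, material Z.
Normalizing units and computing the index:
  material D: σ_y = 65.30 MPa, ρ = 1210 kg/m³
  material S: σ_y = 130.0 MPa, ρ = 8642 kg/m³
  material X: σ_y = 299.0 MPa, ρ = 8870 kg/m³
  material Y: σ_y = 252.0 MPa, ρ = 7190 kg/m³
  material Z: σ_y = 366.0 MPa, ρ = 4540 kg/m³
  material D: M = 13.4×10⁻³
  material Z: M = 11.3×10⁻³
  material Y: M = 5.55×10⁻³
  material X: M = 5.04×10⁻³
  material S: M = 2.97×10⁻³
Highest index: material D.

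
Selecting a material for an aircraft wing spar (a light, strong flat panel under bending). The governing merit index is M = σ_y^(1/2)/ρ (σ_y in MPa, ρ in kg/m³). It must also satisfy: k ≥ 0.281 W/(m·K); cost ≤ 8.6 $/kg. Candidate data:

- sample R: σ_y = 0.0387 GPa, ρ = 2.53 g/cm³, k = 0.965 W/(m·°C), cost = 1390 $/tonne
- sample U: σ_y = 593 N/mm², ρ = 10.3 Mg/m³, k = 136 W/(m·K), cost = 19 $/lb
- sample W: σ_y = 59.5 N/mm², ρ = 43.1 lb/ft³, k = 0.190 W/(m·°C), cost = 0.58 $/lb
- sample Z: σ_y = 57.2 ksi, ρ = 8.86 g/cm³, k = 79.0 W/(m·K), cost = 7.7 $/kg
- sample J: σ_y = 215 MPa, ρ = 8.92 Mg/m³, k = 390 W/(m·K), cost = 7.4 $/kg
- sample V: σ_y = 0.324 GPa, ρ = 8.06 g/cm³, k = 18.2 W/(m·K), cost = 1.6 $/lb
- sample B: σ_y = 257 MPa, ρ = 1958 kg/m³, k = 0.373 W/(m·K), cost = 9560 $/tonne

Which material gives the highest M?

sample R

Screen on constraints: k ≥ 0.281 W/(m·K); cost ≤ 8.6 $/kg. Survivors: sample R, sample Z, sample J, sample V.
Normalizing units and computing the index:
  sample R: σ_y = 38.70 MPa, ρ = 2530 kg/m³
  sample Z: σ_y = 394.4 MPa, ρ = 8860 kg/m³
  sample J: σ_y = 215.0 MPa, ρ = 8920 kg/m³
  sample V: σ_y = 324.0 MPa, ρ = 8060 kg/m³
  sample R: M = 2.46×10⁻³
  sample Z: M = 2.24×10⁻³
  sample V: M = 2.23×10⁻³
  sample J: M = 1.64×10⁻³
Sample R ranks first.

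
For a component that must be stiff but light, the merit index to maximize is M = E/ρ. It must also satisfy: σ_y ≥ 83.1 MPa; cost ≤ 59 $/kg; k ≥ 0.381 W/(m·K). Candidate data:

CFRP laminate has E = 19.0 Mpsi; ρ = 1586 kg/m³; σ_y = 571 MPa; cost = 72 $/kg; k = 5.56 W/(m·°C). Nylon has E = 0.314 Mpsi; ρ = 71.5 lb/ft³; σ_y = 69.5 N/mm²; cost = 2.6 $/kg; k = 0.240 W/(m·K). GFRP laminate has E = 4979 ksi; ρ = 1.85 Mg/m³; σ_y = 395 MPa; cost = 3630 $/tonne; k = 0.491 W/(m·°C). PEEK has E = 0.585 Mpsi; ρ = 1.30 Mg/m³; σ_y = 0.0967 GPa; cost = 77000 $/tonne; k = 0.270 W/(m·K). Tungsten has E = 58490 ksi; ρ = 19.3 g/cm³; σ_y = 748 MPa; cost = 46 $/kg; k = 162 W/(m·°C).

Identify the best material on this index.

tungsten

Screen on constraints: σ_y ≥ 83.1 MPa; cost ≤ 59 $/kg; k ≥ 0.381 W/(m·K). Survivors: GFRP laminate, tungsten.
Convert each candidate to consistent units, then evaluate M:
  GFRP laminate: E = 34.33 GPa, ρ = 1850 kg/m³
  tungsten: E = 403.3 GPa, ρ = 19300 kg/m³
  tungsten: M = 20.9 MN·m/kg
  GFRP laminate: M = 18.6 MN·m/kg
Highest index: tungsten.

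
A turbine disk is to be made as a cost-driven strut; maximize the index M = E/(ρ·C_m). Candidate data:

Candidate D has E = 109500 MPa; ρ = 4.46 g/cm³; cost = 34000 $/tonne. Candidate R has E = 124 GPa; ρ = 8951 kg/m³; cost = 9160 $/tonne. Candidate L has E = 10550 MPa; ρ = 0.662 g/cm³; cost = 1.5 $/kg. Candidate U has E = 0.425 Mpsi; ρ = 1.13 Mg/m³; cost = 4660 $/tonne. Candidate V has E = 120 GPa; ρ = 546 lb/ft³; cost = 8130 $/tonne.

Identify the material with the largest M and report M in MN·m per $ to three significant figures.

Putting every candidate on a common basis:
  candidate D: E = 109.5 GPa, ρ = 4460 kg/m³, cost = 34.00 $/kg
  candidate R: E = 124.0 GPa, ρ = 8951 kg/m³, cost = 9.160 $/kg
  candidate L: E = 10.55 GPa, ρ = 662.0 kg/m³, cost = 1.500 $/kg
  candidate U: E = 2.930 GPa, ρ = 1130 kg/m³, cost = 4.660 $/kg
  candidate V: E = 120.0 GPa, ρ = 8746 kg/m³, cost = 8.130 $/kg
  candidate L: M = 10.6 MN·m per $
  candidate V: M = 1.69 MN·m per $
  candidate R: M = 1.51 MN·m per $
  candidate D: M = 0.722 MN·m per $
  candidate U: M = 0.556 MN·m per $
The maximum is for candidate L.

candidate L, M = 10.6 MN·m per $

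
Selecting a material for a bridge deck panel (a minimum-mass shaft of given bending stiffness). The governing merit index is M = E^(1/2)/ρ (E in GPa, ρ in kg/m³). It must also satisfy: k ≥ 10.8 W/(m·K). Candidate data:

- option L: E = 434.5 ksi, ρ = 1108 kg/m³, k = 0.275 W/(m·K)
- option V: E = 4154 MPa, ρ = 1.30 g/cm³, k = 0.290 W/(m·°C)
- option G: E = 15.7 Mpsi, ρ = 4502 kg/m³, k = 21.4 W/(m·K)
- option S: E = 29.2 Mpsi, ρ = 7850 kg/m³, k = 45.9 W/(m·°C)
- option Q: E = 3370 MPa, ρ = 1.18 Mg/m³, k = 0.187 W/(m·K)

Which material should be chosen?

option G

Screen on constraints: k ≥ 10.8 W/(m·K). Survivors: option G, option S.
Convert each candidate to consistent units, then evaluate M:
  option G: E = 108.2 GPa, ρ = 4502 kg/m³
  option S: E = 201.3 GPa, ρ = 7850 kg/m³
  option G: M = 2.31×10⁻³
  option S: M = 1.81×10⁻³
Option G ranks first.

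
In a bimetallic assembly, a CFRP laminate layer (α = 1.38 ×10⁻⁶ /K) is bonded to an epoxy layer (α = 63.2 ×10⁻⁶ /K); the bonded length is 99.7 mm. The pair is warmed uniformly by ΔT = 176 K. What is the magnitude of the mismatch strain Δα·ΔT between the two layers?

Δα = |1.38 − 63.2|×10⁻⁶/K = 61.8×10⁻⁶/K.
Mismatch strain = Δα·ΔT = 61.8×10⁻⁶ × 176.0 = 0.0109.

0.0109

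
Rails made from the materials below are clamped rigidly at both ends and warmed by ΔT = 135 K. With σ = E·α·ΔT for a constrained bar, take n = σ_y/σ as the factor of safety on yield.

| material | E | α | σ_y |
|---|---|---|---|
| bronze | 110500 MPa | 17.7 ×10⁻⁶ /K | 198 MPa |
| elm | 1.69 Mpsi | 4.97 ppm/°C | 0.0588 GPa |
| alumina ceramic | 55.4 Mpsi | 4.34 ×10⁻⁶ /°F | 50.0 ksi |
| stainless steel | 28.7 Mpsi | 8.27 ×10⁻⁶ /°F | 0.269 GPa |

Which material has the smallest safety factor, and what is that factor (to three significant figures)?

stainless steel, n = 0.676

Converting E to GPa, α to ×10⁻⁶/K, σ_y to MPa, then σ and n for each:
  bronze: E = 110.5, α = 17.7, σ_y = 198.0 → σ = 264 MPa, n = 0.750
  elm: E = 11.65, α = 4.97, σ_y = 58.80 → σ = 7.82 MPa, n = 7.52
  alumina ceramic: E = 382.0, α = 7.81, σ_y = 344.7 → σ = 403 MPa, n = 0.856
  stainless steel: E = 197.9, α = 14.9, σ_y = 269.0 → σ = 398 MPa, n = 0.676
The minimum is stainless steel at n = 0.676.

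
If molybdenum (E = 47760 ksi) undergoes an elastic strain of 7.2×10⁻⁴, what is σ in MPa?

E = 47760 ksi = 329.3 GPa.
σ = E·ε = 329300 MPa × 7.2×10⁻⁴ = 237 MPa.

237 MPa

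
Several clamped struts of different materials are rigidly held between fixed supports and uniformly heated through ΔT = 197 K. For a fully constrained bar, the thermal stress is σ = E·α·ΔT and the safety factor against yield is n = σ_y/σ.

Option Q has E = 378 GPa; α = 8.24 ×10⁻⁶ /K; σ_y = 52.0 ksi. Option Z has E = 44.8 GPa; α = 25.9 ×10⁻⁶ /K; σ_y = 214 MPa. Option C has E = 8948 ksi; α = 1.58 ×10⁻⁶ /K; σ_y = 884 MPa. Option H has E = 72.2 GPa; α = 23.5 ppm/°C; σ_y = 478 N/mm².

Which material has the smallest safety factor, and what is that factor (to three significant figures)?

In consistent units (E in GPa, α in ×10⁻⁶/K, σ_y in MPa):
  option Q: E = 378.0, α = 8.24, σ_y = 358.5 → σ = 614 MPa, n = 0.584
  option Z: E = 44.80, α = 25.9, σ_y = 214.0 → σ = 229 MPa, n = 0.936
  option C: E = 61.69, α = 1.58, σ_y = 884.0 → σ = 19.2 MPa, n = 46.0
  option H: E = 72.20, α = 23.5, σ_y = 478.0 → σ = 334 MPa, n = 1.43
The minimum is option Q at n = 0.584.

option Q, n = 0.584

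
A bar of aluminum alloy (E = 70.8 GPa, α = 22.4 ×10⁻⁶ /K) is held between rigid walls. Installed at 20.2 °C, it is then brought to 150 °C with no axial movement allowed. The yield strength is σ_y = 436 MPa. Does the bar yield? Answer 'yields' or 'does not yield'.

does not yield

ΔT = 129.8 K. Constrained thermal stress σ = E·α·ΔT = 70.80×10³ MPa × 22.4×10⁻⁶ × 129.8 = 206 MPa (compressive).
Compare to σ_y = 436 MPa: σ < σ_y, so it does not yield.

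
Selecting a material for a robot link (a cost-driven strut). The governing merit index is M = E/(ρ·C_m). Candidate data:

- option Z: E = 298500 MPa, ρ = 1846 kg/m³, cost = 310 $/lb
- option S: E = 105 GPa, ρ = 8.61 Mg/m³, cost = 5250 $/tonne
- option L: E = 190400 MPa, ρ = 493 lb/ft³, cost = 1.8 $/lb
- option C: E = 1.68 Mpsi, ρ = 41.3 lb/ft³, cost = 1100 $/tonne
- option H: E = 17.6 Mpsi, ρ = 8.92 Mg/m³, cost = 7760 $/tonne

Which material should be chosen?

option C

Putting every candidate on a common basis:
  option Z: E = 298.5 GPa, ρ = 1846 kg/m³, cost = 683.4 $/kg
  option S: E = 105.0 GPa, ρ = 8610 kg/m³, cost = 5.250 $/kg
  option L: E = 190.4 GPa, ρ = 7897 kg/m³, cost = 3.968 $/kg
  option C: E = 11.58 GPa, ρ = 661.6 kg/m³, cost = 1.100 $/kg
  option H: E = 121.3 GPa, ρ = 8920 kg/m³, cost = 7.760 $/kg
  option C: M = 15.9 MN·m per $
  option L: M = 6.08 MN·m per $
  option S: M = 2.32 MN·m per $
  option H: M = 1.75 MN·m per $
  option Z: M = 0.237 MN·m per $
Highest index: option C.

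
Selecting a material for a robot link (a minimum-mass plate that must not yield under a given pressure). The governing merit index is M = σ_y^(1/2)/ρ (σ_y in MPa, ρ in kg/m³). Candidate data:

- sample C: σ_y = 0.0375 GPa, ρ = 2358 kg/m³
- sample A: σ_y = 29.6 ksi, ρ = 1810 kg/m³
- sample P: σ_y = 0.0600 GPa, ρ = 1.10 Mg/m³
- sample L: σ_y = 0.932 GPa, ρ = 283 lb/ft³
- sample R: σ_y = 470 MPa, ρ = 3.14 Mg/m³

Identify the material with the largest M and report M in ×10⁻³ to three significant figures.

Convert each candidate to consistent units, then evaluate M:
  sample C: σ_y = 37.50 MPa, ρ = 2358 kg/m³
  sample A: σ_y = 204.1 MPa, ρ = 1810 kg/m³
  sample P: σ_y = 60.00 MPa, ρ = 1100 kg/m³
  sample L: σ_y = 932.0 MPa, ρ = 4533 kg/m³
  sample R: σ_y = 470.0 MPa, ρ = 3140 kg/m³
  sample A: M = 7.89×10⁻³
  sample P: M = 7.04×10⁻³
  sample R: M = 6.90×10⁻³
  sample L: M = 6.73×10⁻³
  sample C: M = 2.60×10⁻³
Sample A has the largest M.

sample A, M = 7.89×10⁻³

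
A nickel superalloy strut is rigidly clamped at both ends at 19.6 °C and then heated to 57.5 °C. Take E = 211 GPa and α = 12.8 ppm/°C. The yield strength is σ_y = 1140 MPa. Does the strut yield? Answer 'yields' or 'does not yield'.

ΔT = 37.90 K. Constrained thermal stress σ = E·α·ΔT = 211.0×10³ MPa × 12.8×10⁻⁶ × 37.90 = 102 MPa (compressive).
Compare to σ_y = 1140 MPa: σ < σ_y, so it does not yield.

does not yield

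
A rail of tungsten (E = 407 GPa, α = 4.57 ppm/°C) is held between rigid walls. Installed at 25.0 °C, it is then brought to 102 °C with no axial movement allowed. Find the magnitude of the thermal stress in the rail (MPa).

ΔT = 77.00 K. Constrained thermal stress σ = E·α·ΔT = 407.0×10³ MPa × 4.57×10⁻⁶ × 77.00 = 143 MPa (compressive).

143 MPa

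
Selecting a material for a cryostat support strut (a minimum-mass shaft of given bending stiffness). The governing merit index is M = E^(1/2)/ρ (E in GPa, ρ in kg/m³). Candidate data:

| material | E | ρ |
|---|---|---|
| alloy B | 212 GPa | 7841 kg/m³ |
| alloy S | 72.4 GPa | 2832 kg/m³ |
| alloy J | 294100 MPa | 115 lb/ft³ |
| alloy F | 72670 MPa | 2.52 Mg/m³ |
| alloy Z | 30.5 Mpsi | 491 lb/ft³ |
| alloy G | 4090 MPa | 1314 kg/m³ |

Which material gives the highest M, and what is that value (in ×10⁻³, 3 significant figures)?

Normalizing units and computing the index:
  alloy B: E = 212.0 GPa, ρ = 7841 kg/m³
  alloy S: E = 72.40 GPa, ρ = 2832 kg/m³
  alloy J: E = 294.1 GPa, ρ = 1842 kg/m³
  alloy F: E = 72.67 GPa, ρ = 2520 kg/m³
  alloy Z: E = 210.3 GPa, ρ = 7865 kg/m³
  alloy G: E = 4.090 GPa, ρ = 1314 kg/m³
  alloy J: M = 9.31×10⁻³
  alloy F: M = 3.38×10⁻³
  alloy S: M = 3.00×10⁻³
  alloy B: M = 1.86×10⁻³
  alloy Z: M = 1.84×10⁻³
  alloy G: M = 1.54×10⁻³
Alloy J has the largest M.

alloy J, M = 9.31×10⁻³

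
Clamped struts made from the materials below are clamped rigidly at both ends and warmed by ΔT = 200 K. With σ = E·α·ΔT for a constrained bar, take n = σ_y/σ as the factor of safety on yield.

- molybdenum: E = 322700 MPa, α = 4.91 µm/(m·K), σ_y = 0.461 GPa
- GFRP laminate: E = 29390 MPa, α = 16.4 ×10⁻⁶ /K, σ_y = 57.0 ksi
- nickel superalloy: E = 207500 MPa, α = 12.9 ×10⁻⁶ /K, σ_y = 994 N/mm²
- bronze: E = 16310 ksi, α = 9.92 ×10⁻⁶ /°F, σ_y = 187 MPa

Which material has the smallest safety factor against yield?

Converting E to GPa, α to ×10⁻⁶/K, σ_y to MPa, then σ and n for each:
  molybdenum: E = 322.7, α = 4.91, σ_y = 461.0 → σ = 317 MPa, n = 1.45
  GFRP laminate: E = 29.39, α = 16.4, σ_y = 393.0 → σ = 96.4 MPa, n = 4.08
  nickel superalloy: E = 207.5, α = 12.9, σ_y = 994.0 → σ = 535 MPa, n = 1.86
  bronze: E = 112.5, α = 17.9, σ_y = 187.0 → σ = 402 MPa, n = 0.466
Bronze has the lowest safety factor, n = 0.466.

bronze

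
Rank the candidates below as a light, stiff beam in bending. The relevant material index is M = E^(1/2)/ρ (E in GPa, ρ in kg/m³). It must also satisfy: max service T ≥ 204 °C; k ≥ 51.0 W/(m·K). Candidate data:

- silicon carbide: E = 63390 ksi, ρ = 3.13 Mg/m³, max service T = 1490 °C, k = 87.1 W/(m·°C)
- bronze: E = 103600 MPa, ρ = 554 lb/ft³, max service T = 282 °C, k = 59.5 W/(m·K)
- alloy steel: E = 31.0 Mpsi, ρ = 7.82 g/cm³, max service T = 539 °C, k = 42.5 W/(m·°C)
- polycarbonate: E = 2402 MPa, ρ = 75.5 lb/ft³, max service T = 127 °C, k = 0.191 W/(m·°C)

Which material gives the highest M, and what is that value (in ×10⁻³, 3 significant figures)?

Screen on constraints: max service T ≥ 204 °C; k ≥ 51.0 W/(m·K). Survivors: silicon carbide, bronze.
Putting every candidate on a common basis:
  silicon carbide: E = 437.1 GPa, ρ = 3130 kg/m³
  bronze: E = 103.6 GPa, ρ = 8874 kg/m³
  silicon carbide: M = 6.68×10⁻³
  bronze: M = 1.15×10⁻³
Silicon carbide has the largest M.

silicon carbide, M = 6.68×10⁻³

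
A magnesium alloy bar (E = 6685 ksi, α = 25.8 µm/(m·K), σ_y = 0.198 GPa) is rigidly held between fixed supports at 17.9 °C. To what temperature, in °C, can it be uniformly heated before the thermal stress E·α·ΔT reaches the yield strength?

184 °C

E = 6685 ksi = 46.09 GPa.
σ_y = 0.198 GPa = 198.0 MPa.
E·α·ΔT = 198.0 MPa ⇒ ΔT = 198.0 / (46.09×10³ × 25.8×10⁻⁶) = 166.5 K.
T = 17.9 + 166.5 = 184.4 °C.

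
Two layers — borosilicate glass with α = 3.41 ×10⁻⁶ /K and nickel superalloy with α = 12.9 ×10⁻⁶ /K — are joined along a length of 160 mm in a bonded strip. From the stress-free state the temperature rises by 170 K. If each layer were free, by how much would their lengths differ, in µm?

258 µm

Δα = |3.41 − 12.9|×10⁻⁶/K = 9.49×10⁻⁶/K.
ΔL_mismatch = Δα·L·ΔT = 9.49×10⁻⁶ × 160.0 mm × 170.0 K = 258 µm.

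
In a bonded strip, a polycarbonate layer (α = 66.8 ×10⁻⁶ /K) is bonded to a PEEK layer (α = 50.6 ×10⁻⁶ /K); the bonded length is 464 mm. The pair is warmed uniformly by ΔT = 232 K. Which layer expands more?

polycarbonate

α(polycarbonate) = 66.8×10⁻⁶/K vs α(PEEK) = 50.6×10⁻⁶/K.
Higher α expands more for the same ΔT: polycarbonate.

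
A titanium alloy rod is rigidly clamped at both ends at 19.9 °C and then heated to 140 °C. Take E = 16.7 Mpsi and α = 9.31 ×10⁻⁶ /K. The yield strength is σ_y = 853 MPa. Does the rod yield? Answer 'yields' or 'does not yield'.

E = 16.7 Mpsi = 115.1 GPa.
ΔT = 120.1 K. Constrained thermal stress σ = E·α·ΔT = 115.1×10³ MPa × 9.31×10⁻⁶ × 120.1 = 129 MPa (compressive).
Compare to σ_y = 853 MPa: σ < σ_y, so it does not yield.

does not yield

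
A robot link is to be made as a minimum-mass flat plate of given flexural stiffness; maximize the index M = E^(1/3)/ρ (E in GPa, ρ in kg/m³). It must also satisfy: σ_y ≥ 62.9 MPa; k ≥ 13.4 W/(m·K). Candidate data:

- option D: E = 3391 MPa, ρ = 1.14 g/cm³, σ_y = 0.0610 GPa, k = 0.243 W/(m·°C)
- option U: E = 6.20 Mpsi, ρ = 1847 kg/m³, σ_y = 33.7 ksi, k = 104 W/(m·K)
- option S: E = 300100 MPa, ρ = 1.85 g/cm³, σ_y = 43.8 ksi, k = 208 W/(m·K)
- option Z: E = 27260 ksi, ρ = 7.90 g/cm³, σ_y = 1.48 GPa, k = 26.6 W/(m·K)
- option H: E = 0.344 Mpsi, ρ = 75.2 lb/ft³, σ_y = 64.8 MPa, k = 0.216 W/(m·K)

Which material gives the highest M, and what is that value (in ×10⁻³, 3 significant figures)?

Screen on constraints: σ_y ≥ 62.9 MPa; k ≥ 13.4 W/(m·K). Survivors: option U, option S, option Z.
Convert each candidate to consistent units, then evaluate M:
  option U: E = 42.75 GPa, ρ = 1847 kg/m³
  option S: E = 300.1 GPa, ρ = 1850 kg/m³
  option Z: E = 188.0 GPa, ρ = 7900 kg/m³
  option S: M = 3.62×10⁻³
  option U: M = 1.89×10⁻³
  option Z: M = 0.725×10⁻³
Highest index: option S.

option S, M = 3.62×10⁻³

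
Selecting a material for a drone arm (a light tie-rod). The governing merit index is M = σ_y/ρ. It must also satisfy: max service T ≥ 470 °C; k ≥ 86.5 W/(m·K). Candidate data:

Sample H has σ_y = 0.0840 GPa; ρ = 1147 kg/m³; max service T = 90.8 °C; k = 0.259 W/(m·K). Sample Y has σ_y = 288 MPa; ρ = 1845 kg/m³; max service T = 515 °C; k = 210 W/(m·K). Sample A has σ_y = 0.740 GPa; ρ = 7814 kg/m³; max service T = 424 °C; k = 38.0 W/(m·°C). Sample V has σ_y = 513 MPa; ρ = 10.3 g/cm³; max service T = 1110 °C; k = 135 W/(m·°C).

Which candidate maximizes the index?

sample Y

Screen on constraints: max service T ≥ 470 °C; k ≥ 86.5 W/(m·K). Survivors: sample Y, sample V.
In SI units:
  sample Y: σ_y = 288.0 MPa, ρ = 1845 kg/m³
  sample V: σ_y = 513.0 MPa, ρ = 10300 kg/m³
  sample Y: M = 156 kN·m/kg
  sample V: M = 49.8 kN·m/kg
The maximum is for sample Y.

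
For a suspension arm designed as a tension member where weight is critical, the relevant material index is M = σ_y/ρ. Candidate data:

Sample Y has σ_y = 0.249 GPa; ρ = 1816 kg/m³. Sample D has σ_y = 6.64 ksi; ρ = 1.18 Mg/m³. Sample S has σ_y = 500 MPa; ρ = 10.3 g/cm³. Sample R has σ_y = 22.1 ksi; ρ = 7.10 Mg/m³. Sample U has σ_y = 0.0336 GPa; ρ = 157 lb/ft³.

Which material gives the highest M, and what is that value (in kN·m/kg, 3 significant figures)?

Putting every candidate on a common basis:
  sample Y: σ_y = 249.0 MPa, ρ = 1816 kg/m³
  sample D: σ_y = 45.78 MPa, ρ = 1180 kg/m³
  sample S: σ_y = 500.0 MPa, ρ = 10300 kg/m³
  sample R: σ_y = 152.4 MPa, ρ = 7100 kg/m³
  sample U: σ_y = 33.60 MPa, ρ = 2515 kg/m³
  sample Y: M = 137 kN·m/kg
  sample S: M = 48.5 kN·m/kg
  sample D: M = 38.8 kN·m/kg
  sample R: M = 21.5 kN·m/kg
  sample U: M = 13.4 kN·m/kg
The maximum is for sample Y.

sample Y, M = 137 kN·m/kg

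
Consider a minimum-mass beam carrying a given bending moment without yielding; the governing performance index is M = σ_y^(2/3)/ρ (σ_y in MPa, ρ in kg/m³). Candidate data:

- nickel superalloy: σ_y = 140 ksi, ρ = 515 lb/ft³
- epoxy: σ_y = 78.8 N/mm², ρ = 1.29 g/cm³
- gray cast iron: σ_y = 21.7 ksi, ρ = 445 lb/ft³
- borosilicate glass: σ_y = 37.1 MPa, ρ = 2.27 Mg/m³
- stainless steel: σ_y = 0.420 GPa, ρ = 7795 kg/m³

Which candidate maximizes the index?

Putting every candidate on a common basis:
  nickel superalloy: σ_y = 965.3 MPa, ρ = 8250 kg/m³
  epoxy: σ_y = 78.80 MPa, ρ = 1290 kg/m³
  gray cast iron: σ_y = 149.6 MPa, ρ = 7128 kg/m³
  borosilicate glass: σ_y = 37.10 MPa, ρ = 2270 kg/m³
  stainless steel: σ_y = 420.0 MPa, ρ = 7795 kg/m³
  epoxy: M = 14.2×10⁻³
  nickel superalloy: M = 11.8×10⁻³
  stainless steel: M = 7.19×10⁻³
  borosilicate glass: M = 4.90×10⁻³
  gray cast iron: M = 3.95×10⁻³
Epoxy has the largest M.

epoxy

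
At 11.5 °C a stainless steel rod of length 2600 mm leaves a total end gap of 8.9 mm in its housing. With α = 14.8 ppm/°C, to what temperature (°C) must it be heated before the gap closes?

243 °C

α·L₀·ΔT = 8.9 mm ⇒ ΔT = 8.9 / (14.8×10⁻⁶ × 2600.0) = 231.3 K.
T = 11.5 + 231.3 = 242.8 °C.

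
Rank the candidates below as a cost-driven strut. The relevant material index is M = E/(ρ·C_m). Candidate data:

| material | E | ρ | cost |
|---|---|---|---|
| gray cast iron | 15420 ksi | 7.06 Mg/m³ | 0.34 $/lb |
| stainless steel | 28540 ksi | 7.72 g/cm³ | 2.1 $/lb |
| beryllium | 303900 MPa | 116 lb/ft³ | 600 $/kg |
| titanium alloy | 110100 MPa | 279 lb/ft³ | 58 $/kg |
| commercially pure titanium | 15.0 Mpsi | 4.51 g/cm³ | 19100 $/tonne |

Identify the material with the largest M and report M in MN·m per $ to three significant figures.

gray cast iron, M = 20.1 MN·m per $

In SI units:
  gray cast iron: E = 106.3 GPa, ρ = 7060 kg/m³, cost = 0.7496 $/kg
  stainless steel: E = 196.8 GPa, ρ = 7720 kg/m³, cost = 4.630 $/kg
  beryllium: E = 303.9 GPa, ρ = 1858 kg/m³, cost = 600.0 $/kg
  titanium alloy: E = 110.1 GPa, ρ = 4469 kg/m³, cost = 58.00 $/kg
  commercially pure titanium: E = 103.4 GPa, ρ = 4510 kg/m³, cost = 19.10 $/kg
  gray cast iron: M = 20.1 MN·m per $
  stainless steel: M = 5.51 MN·m per $
  commercially pure titanium: M = 1.20 MN·m per $
  titanium alloy: M = 0.425 MN·m per $
  beryllium: M = 0.273 MN·m per $
The maximum is for gray cast iron.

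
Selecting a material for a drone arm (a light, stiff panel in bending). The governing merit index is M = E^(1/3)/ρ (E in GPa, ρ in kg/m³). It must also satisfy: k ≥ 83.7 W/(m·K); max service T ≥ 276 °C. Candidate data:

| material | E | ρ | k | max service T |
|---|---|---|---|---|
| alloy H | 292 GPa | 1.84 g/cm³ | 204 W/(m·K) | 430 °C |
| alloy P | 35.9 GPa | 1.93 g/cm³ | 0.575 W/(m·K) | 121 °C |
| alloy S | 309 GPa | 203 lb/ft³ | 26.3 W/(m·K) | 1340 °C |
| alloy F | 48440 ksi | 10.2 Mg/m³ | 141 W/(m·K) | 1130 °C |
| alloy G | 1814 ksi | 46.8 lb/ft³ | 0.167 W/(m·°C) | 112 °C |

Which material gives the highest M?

alloy H

Screen on constraints: k ≥ 83.7 W/(m·K); max service T ≥ 276 °C. Survivors: alloy H, alloy F.
In SI units:
  alloy H: E = 292.0 GPa, ρ = 1840 kg/m³
  alloy F: E = 334.0 GPa, ρ = 10200 kg/m³
  alloy H: M = 3.61×10⁻³
  alloy F: M = 0.680×10⁻³
Alloy H ranks first.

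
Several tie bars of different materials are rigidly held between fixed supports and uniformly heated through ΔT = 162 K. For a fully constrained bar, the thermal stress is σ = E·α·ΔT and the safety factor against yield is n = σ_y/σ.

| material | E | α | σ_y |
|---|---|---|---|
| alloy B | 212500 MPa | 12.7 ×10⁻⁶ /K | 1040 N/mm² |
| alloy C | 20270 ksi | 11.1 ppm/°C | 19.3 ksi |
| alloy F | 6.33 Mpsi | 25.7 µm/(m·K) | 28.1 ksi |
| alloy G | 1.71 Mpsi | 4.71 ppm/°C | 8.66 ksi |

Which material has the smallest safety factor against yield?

alloy C

Converting E to GPa, α to ×10⁻⁶/K, σ_y to MPa, then σ and n for each:
  alloy B: E = 212.5, α = 12.7, σ_y = 1040 → σ = 437 MPa, n = 2.38
  alloy C: E = 139.8, α = 11.1, σ_y = 133.1 → σ = 251 MPa, n = 0.529
  alloy F: E = 43.64, α = 25.7, σ_y = 193.7 → σ = 182 MPa, n = 1.07
  alloy G: E = 11.79, α = 4.71, σ_y = 59.71 → σ = 9.00 MPa, n = 6.64
The minimum is alloy C at n = 0.529.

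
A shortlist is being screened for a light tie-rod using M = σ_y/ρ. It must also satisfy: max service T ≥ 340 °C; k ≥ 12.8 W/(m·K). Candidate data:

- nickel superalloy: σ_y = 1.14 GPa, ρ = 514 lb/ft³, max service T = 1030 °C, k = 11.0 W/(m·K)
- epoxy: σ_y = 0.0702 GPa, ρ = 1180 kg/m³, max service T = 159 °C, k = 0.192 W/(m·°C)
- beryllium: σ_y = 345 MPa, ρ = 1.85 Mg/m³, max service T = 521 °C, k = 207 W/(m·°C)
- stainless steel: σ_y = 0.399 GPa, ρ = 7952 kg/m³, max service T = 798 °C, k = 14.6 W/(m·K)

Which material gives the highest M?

Screen on constraints: max service T ≥ 340 °C; k ≥ 12.8 W/(m·K). Survivors: beryllium, stainless steel.
After converting to SI:
  beryllium: σ_y = 345.0 MPa, ρ = 1850 kg/m³
  stainless steel: σ_y = 399.0 MPa, ρ = 7952 kg/m³
  beryllium: M = 186 kN·m/kg
  stainless steel: M = 50.2 kN·m/kg
Highest index: beryllium.

beryllium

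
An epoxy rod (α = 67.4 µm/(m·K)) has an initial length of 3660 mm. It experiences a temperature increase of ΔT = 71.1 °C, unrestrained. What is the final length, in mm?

ΔL = α·L₀·ΔT = 67.4×10⁻⁶ × 3660 mm × 71.10 K = 17.5 mm.
L = L₀ + ΔL = 3660 + 17.5 = 3677.5 mm.

3677.5 mm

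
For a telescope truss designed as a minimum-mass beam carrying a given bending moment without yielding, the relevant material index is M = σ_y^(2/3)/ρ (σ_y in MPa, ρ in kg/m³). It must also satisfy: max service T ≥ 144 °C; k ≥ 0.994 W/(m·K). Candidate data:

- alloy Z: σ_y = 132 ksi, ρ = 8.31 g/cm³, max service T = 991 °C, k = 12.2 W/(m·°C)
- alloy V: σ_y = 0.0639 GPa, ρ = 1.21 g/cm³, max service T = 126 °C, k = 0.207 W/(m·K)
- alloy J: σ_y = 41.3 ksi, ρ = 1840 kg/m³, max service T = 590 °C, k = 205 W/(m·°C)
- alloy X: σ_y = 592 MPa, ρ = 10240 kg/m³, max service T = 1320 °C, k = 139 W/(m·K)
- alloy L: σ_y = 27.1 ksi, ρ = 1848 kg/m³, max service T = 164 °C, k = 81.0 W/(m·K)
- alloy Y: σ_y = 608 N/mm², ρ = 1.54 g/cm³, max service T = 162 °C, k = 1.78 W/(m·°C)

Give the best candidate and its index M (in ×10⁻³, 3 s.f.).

alloy Y, M = 46.6×10⁻³

Screen on constraints: max service T ≥ 144 °C; k ≥ 0.994 W/(m·K). Survivors: alloy Z, alloy J, alloy X, alloy L, alloy Y.
Putting every candidate on a common basis:
  alloy Z: σ_y = 910.1 MPa, ρ = 8310 kg/m³
  alloy J: σ_y = 284.8 MPa, ρ = 1840 kg/m³
  alloy X: σ_y = 592.0 MPa, ρ = 10240 kg/m³
  alloy L: σ_y = 186.8 MPa, ρ = 1848 kg/m³
  alloy Y: σ_y = 608.0 MPa, ρ = 1540 kg/m³
  alloy Y: M = 46.6×10⁻³
  alloy J: M = 23.5×10⁻³
  alloy L: M = 17.7×10⁻³
  alloy Z: M = 11.3×10⁻³
  alloy X: M = 6.89×10⁻³
The maximum is for alloy Y.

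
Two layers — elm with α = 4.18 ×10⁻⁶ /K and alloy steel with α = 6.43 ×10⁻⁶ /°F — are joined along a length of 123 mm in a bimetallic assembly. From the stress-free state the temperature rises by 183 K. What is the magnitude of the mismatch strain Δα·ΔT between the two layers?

alloy steel: α = 6.43×10⁻⁶/°F × 9/5 = 11.6×10⁻⁶/K.
Δα = |4.18 − 11.6|×10⁻⁶/K = 7.39×10⁻⁶/K.
Mismatch strain = Δα·ΔT = 7.39×10⁻⁶ × 183.0 = 1.35×10⁻³.

1.35×10⁻³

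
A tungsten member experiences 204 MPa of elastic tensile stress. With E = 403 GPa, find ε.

5.06×10⁻⁴

ε = σ/E = 204 / 403000 = 5.06×10⁻⁴.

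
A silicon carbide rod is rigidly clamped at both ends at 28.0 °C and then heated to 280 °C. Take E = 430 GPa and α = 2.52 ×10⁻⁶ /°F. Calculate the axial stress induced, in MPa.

492 MPa

α = 2.52×10⁻⁶/°F × 9/5 = 4.54×10⁻⁶/K.
ΔT = 252.0 K. Constrained thermal stress σ = E·α·ΔT = 430.0×10³ MPa × 4.54×10⁻⁶ × 252.0 = 492 MPa (compressive).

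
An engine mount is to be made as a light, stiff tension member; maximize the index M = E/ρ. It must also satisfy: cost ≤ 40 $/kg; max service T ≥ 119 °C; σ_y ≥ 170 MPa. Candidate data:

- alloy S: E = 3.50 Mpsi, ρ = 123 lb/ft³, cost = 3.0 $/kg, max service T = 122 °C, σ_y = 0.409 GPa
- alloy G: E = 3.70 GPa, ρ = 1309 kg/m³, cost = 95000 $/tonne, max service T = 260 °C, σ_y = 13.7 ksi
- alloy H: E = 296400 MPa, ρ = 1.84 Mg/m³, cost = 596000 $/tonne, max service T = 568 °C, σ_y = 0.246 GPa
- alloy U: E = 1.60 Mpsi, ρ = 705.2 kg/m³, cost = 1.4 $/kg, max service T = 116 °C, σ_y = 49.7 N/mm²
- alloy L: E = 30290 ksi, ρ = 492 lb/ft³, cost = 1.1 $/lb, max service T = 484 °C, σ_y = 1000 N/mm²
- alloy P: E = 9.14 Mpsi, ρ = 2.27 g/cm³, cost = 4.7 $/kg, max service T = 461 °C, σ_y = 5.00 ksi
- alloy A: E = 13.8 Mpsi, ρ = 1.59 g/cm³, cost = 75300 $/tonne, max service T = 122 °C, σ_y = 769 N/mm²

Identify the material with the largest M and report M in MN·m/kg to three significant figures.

Screen on constraints: cost ≤ 40 $/kg; max service T ≥ 119 °C; σ_y ≥ 170 MPa. Survivors: alloy S, alloy L.
Normalizing units and computing the index:
  alloy S: E = 24.13 GPa, ρ = 1970 kg/m³
  alloy L: E = 208.8 GPa, ρ = 7881 kg/m³
  alloy L: M = 26.5 MN·m/kg
  alloy S: M = 12.2 MN·m/kg
Highest index: alloy L.

alloy L, M = 26.5 MN·m/kg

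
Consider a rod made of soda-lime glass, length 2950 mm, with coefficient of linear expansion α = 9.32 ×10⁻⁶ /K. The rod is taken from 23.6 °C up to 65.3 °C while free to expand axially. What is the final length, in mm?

2951.1 mm

ΔT = 65.3 − 23.6 = 41.70 K.
ΔL = α·L₀·ΔT = 9.32×10⁻⁶ × 2950 mm × 41.70 K = 1.15 mm.
L = L₀ + ΔL = 2950 + 1.15 = 2951.1 mm.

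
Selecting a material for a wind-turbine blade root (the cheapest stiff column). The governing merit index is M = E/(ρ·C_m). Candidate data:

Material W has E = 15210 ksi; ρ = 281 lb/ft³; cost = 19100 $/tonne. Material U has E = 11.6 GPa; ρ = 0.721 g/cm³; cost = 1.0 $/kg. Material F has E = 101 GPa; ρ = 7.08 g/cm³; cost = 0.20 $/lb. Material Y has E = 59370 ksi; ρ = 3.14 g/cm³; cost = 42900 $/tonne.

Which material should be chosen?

Normalizing units and computing the index:
  material W: E = 104.9 GPa, ρ = 4501 kg/m³, cost = 19.10 $/kg
  material U: E = 11.60 GPa, ρ = 721.0 kg/m³, cost = 1.000 $/kg
  material F: E = 101.0 GPa, ρ = 7080 kg/m³, cost = 0.4409 $/kg
  material Y: E = 409.3 GPa, ρ = 3140 kg/m³, cost = 42.90 $/kg
  material F: M = 32.4 MN·m per $
  material U: M = 16.1 MN·m per $
  material Y: M = 3.04 MN·m per $
  material W: M = 1.22 MN·m per $
Highest index: material F.

material F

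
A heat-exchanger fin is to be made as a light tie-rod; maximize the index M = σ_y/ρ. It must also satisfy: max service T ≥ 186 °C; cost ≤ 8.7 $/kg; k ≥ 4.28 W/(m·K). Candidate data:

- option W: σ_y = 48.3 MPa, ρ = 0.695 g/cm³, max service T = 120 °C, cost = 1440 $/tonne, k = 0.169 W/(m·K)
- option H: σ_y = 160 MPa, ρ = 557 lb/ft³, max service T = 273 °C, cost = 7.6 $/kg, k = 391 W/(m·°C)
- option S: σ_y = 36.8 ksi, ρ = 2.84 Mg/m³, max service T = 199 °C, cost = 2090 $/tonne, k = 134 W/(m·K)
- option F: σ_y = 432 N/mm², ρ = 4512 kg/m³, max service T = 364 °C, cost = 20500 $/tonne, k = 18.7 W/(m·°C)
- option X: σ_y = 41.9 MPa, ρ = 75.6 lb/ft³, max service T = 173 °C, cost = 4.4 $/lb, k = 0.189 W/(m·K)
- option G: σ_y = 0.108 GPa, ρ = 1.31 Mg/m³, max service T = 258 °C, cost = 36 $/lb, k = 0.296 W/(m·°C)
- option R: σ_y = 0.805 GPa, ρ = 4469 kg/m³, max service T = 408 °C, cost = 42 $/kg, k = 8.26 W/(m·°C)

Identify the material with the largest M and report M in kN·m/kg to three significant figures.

Screen on constraints: max service T ≥ 186 °C; cost ≤ 8.7 $/kg; k ≥ 4.28 W/(m·K). Survivors: option H, option S.
Convert each candidate to consistent units, then evaluate M:
  option H: σ_y = 160.0 MPa, ρ = 8922 kg/m³
  option S: σ_y = 253.7 MPa, ρ = 2840 kg/m³
  option S: M = 89.3 kN·m/kg
  option H: M = 17.9 kN·m/kg
Option S has the largest M.

option S, M = 89.3 kN·m/kg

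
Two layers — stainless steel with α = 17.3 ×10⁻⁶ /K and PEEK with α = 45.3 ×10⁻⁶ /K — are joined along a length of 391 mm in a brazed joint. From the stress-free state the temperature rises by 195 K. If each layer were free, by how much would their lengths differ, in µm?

2130 µm

Δα = |17.3 − 45.3|×10⁻⁶/K = 28.0×10⁻⁶/K.
ΔL_mismatch = Δα·L·ΔT = 28.0×10⁻⁶ × 391.0 mm × 195.0 K = 2130 µm.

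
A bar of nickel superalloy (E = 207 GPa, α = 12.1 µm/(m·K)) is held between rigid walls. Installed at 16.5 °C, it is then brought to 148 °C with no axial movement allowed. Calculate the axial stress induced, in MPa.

ΔT = 131.5 K. Constrained thermal stress σ = E·α·ΔT = 207.0×10³ MPa × 12.1×10⁻⁶ × 131.5 = 329 MPa (compressive).

329 MPa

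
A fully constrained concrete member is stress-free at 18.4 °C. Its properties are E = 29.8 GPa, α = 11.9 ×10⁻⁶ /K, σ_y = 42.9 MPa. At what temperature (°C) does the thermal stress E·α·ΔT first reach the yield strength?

E·α·ΔT = 42.90 MPa ⇒ ΔT = 42.90 / (29.80×10³ × 11.9×10⁻⁶) = 121.0 K.
T = 18.4 + 121.0 = 139.4 °C.

139 °C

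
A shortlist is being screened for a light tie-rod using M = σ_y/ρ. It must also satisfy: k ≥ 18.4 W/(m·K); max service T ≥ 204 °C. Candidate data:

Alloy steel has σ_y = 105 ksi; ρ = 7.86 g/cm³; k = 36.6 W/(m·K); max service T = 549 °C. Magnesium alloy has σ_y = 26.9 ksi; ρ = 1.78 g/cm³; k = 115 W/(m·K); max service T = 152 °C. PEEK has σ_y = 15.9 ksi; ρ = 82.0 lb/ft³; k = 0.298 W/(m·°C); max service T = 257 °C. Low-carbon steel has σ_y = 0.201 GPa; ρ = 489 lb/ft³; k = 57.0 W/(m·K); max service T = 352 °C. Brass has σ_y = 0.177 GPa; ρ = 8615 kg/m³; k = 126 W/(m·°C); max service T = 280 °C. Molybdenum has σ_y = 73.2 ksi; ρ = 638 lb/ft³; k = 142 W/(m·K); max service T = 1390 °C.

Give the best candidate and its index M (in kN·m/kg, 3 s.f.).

alloy steel, M = 92.1 kN·m/kg

Screen on constraints: k ≥ 18.4 W/(m·K); max service T ≥ 204 °C. Survivors: alloy steel, low-carbon steel, brass, molybdenum.
Putting every candidate on a common basis:
  alloy steel: σ_y = 723.9 MPa, ρ = 7860 kg/m³
  low-carbon steel: σ_y = 201.0 MPa, ρ = 7833 kg/m³
  brass: σ_y = 177.0 MPa, ρ = 8615 kg/m³
  molybdenum: σ_y = 504.7 MPa, ρ = 10220 kg/m³
  alloy steel: M = 92.1 kN·m/kg
  molybdenum: M = 49.4 kN·m/kg
  low-carbon steel: M = 25.7 kN·m/kg
  brass: M = 20.5 kN·m/kg
The maximum is for alloy steel.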